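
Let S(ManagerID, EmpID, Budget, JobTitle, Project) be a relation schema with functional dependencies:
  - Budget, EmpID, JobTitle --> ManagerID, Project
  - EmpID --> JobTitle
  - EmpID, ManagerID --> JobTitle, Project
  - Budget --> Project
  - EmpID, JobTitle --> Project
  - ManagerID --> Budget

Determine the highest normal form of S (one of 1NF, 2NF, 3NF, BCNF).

1NF

Candidate keys: {Budget, EmpID}, {EmpID, ManagerID}. Prime attributes: {Budget, EmpID, ManagerID}.
For EmpID --> JobTitle we have {EmpID}⁺ = {EmpID, JobTitle, Project}; {EmpID} is not a superkey, so BCNF fails.
EmpID --> JobTitle determines the non-prime attribute {JobTitle} from a non-superkey — 3NF is violated.
{Budget} is a proper subset of the key {Budget, EmpID}, and {Budget}⁺ contains the non-prime attribute {Project} — a partial dependency, so 2NF is violated.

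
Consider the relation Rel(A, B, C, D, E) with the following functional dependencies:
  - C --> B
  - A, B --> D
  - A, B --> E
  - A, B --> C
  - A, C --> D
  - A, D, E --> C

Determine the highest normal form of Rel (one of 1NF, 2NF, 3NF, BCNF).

3NF

Candidate keys: {A, B}, {A, C}, {A, D, E}. Prime attributes: {A, B, C, D, E}.
For C --> B we have {C}⁺ = {B, C}; {C} is not a superkey, so BCNF fails.
Its right-hand attributes {B} are all prime, as are those of every other non-superkey FD — the relation is in 3NF.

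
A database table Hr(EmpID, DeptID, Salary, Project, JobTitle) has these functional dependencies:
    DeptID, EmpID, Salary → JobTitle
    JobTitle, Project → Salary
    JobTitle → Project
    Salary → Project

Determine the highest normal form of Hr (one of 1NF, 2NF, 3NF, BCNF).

Candidate keys: {DeptID, EmpID, JobTitle}, {DeptID, EmpID, Salary}. Prime attributes: {DeptID, EmpID, JobTitle, Salary}.
JobTitle, Project → Salary: {JobTitle, Project}⁺ = {JobTitle, Project, Salary}, which is not all of the attributes, so the left side is not a superkey — BCNF is violated.
JobTitle → Project determines the non-prime attribute {Project} from a non-superkey — 3NF is violated.
The proper key subset {JobTitle} of {DeptID, EmpID, JobTitle} determines non-prime {Project}, so the relation is not even in 2NF.

1NF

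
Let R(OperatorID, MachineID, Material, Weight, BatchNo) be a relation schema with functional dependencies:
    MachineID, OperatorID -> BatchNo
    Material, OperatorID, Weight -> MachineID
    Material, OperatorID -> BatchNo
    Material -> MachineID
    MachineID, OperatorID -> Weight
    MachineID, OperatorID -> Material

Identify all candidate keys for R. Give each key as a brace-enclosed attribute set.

{MachineID, OperatorID}, {Material, OperatorID}

No FD produces {OperatorID}, so it must be in every candidate key.
{MachineID, OperatorID} is a candidate key since {MachineID, OperatorID}⁺ = {BatchNo, MachineID, Material, OperatorID, Weight} covers every attribute.
{Material, OperatorID} is a candidate key since {Material, OperatorID}⁺ = {BatchNo, MachineID, Material, OperatorID, Weight} covers every attribute.
No proper subset of any of these is a key, and no other minimal superkey exists.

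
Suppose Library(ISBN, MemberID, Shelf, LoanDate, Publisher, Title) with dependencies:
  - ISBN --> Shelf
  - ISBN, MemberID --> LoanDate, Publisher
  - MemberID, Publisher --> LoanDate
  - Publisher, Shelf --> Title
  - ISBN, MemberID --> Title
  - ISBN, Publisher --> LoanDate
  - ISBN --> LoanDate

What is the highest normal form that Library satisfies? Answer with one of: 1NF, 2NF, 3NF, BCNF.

Candidate key: {ISBN, MemberID}. Prime attributes: {ISBN, MemberID}.
For ISBN --> Shelf we have {ISBN}⁺ = {ISBN, LoanDate, Shelf}; {ISBN} is not a superkey, so BCNF fails.
ISBN --> Shelf has non-prime {Shelf} on the right and a non-superkey on the left, so 3NF fails.
The proper key subset {ISBN} of {ISBN, MemberID} determines non-prime {LoanDate, Shelf}, so the relation is not even in 2NF.

1NF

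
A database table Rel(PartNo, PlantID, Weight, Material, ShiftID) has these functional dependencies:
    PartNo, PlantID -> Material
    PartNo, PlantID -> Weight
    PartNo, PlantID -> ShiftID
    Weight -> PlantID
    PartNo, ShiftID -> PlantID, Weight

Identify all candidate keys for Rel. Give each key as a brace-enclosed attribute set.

{PartNo, PlantID}, {PartNo, ShiftID}, {PartNo, Weight}

{PartNo} never appears on the right of any FD, so every key must include it.
{PartNo, PlantID}⁺ = {Material, PartNo, PlantID, ShiftID, Weight}, which is every attribute, so {PartNo, PlantID} is a candidate key.
{PartNo, ShiftID}⁺ = {Material, PartNo, PlantID, ShiftID, Weight}, which is every attribute, so {PartNo, ShiftID} is a candidate key.
{PartNo, Weight}⁺ = {Material, PartNo, PlantID, ShiftID, Weight}, which is every attribute, so {PartNo, Weight} is a candidate key.
Any other superkey properly contains one of these, so there are no further candidate keys.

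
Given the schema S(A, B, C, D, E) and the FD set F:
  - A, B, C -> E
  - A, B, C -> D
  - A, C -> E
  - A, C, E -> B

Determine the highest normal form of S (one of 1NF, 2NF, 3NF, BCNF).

BCNF

Candidate key: {A, C}. Prime attributes: {A, C}.
Every FD has a superkey on the left, so the relation is in BCNF.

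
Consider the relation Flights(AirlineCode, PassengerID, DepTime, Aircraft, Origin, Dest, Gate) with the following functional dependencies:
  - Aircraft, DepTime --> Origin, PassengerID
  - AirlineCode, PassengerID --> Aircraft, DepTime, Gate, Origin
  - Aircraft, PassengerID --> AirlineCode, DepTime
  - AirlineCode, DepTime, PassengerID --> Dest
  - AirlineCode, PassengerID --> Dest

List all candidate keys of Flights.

Closure of {Aircraft, DepTime} is {Aircraft, AirlineCode, DepTime, Dest, Gate, Origin, PassengerID}, the whole schema; {Aircraft, DepTime} is a candidate key.
Closure of {Aircraft, PassengerID} is {Aircraft, AirlineCode, DepTime, Dest, Gate, Origin, PassengerID}, the whole schema; {Aircraft, PassengerID} is a candidate key.
Closure of {AirlineCode, PassengerID} is {Aircraft, AirlineCode, DepTime, Dest, Gate, Origin, PassengerID}, the whole schema; {AirlineCode, PassengerID} is a candidate key.
No proper subset of any of these is a key, and no other minimal superkey exists.

{Aircraft, DepTime}, {Aircraft, PassengerID}, {AirlineCode, PassengerID}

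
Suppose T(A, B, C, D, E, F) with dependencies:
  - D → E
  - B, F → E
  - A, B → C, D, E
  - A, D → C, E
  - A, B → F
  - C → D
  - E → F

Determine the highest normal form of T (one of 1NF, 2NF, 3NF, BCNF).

Candidate key: {A, B}. Prime attributes: {A, B}.
D → E: {D}⁺ = {D, E, F}, which is not all of the attributes, so the left side is not a superkey — BCNF is violated.
D → E determines the non-prime attribute {E} from a non-superkey — 3NF is violated.
No non-prime attribute depends on a proper subset of any candidate key, so 2NF holds.

2NF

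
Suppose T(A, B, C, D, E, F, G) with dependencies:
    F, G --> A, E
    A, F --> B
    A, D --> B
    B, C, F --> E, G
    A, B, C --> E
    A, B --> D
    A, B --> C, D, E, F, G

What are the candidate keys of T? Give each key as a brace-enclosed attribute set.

{A, B} is a candidate key since {A, B}⁺ = {A, B, C, D, E, F, G} covers every attribute.
{A, D} is a candidate key since {A, D}⁺ = {A, B, C, D, E, F, G} covers every attribute.
{A, F} is a candidate key since {A, F}⁺ = {A, B, C, D, E, F, G} covers every attribute.
{F, G} is a candidate key since {F, G}⁺ = {A, B, C, D, E, F, G} covers every attribute.
{B, C, F} is a candidate key since {B, C, F}⁺ = {A, B, C, D, E, F, G} covers every attribute.
No proper subset of any of these is a key, and no other minimal superkey exists.

{A, B}, {A, D}, {A, F}, {B, C, F}, {F, G}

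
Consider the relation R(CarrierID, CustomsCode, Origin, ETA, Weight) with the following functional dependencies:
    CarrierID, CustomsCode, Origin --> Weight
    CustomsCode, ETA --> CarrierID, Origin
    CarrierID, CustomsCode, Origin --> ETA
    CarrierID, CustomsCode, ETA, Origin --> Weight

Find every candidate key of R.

No FD produces {CustomsCode}, so it must be in every candidate key.
{CustomsCode, ETA}⁺ = {CarrierID, CustomsCode, ETA, Origin, Weight}, which is every attribute, so {CustomsCode, ETA} is a candidate key.
{CarrierID, CustomsCode, Origin}⁺ = {CarrierID, CustomsCode, ETA, Origin, Weight}, which is every attribute, so {CarrierID, CustomsCode, Origin} is a candidate key.
No proper subset of any of these is a key, and no other minimal superkey exists.

{CarrierID, CustomsCode, Origin}, {CustomsCode, ETA}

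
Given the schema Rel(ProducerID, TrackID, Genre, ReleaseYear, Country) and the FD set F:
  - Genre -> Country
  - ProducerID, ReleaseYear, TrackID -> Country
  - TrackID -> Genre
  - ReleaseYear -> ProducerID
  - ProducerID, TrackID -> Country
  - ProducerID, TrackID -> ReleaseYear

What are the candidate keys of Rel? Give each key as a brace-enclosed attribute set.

No FD produces {TrackID}, so it must be in every candidate key.
{ProducerID, TrackID}⁺ = {Country, Genre, ProducerID, ReleaseYear, TrackID}, which is every attribute, so {ProducerID, TrackID} is a candidate key.
{ReleaseYear, TrackID}⁺ = {Country, Genre, ProducerID, ReleaseYear, TrackID}, which is every attribute, so {ReleaseYear, TrackID} is a candidate key.
Any other superkey properly contains one of these, so there are no further candidate keys.

{ProducerID, TrackID}, {ReleaseYear, TrackID}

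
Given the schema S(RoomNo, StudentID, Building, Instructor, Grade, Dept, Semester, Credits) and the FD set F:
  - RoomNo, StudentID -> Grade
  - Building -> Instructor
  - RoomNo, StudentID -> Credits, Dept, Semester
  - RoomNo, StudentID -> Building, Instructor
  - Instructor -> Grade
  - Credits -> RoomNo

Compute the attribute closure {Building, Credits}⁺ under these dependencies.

{Building, Credits, Grade, Instructor, RoomNo}

Start with {Building, Credits}.
Building -> Instructor applies; add {Instructor} → now {Building, Credits, Instructor}.
Instructor -> Grade applies; add {Grade} → now {Building, Credits, Grade, Instructor}.
Credits -> RoomNo applies; add {RoomNo} → now {Building, Credits, Grade, Instructor, RoomNo}.
No further FD applies.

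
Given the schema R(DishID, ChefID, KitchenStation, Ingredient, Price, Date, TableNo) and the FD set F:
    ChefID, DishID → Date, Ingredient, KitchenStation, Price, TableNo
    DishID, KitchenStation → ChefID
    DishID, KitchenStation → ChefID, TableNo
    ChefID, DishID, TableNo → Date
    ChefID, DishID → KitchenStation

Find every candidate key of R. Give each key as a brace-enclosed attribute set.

No FD produces {DishID}, so it must be in every candidate key.
Closure of {ChefID, DishID} is {ChefID, Date, DishID, Ingredient, KitchenStation, Price, TableNo}, the whole schema; {ChefID, DishID} is a candidate key.
Closure of {DishID, KitchenStation} is {ChefID, Date, DishID, Ingredient, KitchenStation, Price, TableNo}, the whole schema; {DishID, KitchenStation} is a candidate key.
No proper subset of any of these is a key, and no other minimal superkey exists.

{ChefID, DishID}, {DishID, KitchenStation}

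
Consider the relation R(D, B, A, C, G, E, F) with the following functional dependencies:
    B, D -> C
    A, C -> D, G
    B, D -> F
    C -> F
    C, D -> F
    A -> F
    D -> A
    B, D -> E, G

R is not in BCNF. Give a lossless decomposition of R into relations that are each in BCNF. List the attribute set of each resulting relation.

Candidate keys of the original relation: {A, B, C}, {B, D}.
{A, B, C, D, E, F, G}: {A, C} determines {A, C, D, F, G} here but is not a superkey — split on A, C -> D, F, G, giving {A, C, D, F, G} and {A, B, C, E}.
{A, C, D, F, G}: {C} determines {C, F} here but is not a superkey — split on C -> F, giving {C, F} and {A, C, D, G}.
{C, F} is in BCNF.
{A, C, D, G}: {D} determines {A, D} here but is not a superkey — split on D -> A, giving {A, D} and {C, D, G}.
{A, D} is in BCNF.
{C, D, G} is in BCNF.
{A, B, C, E} is in BCNF.

{A, B, C, E}; {A, D}; {C, D, G}; {C, F}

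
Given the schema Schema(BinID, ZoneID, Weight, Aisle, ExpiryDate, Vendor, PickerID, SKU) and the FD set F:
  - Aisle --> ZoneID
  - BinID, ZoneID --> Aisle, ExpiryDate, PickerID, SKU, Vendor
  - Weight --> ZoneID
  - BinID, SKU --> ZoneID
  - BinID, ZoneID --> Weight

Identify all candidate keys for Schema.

{Aisle, BinID}, {BinID, SKU}, {BinID, Weight}, {BinID, ZoneID}

{BinID} never appears on the right of any FD, so every key must include it.
{Aisle, BinID} is a candidate key since {Aisle, BinID}⁺ = {Aisle, BinID, ExpiryDate, PickerID, SKU, Vendor, Weight, ZoneID} covers every attribute.
{BinID, SKU} is a candidate key since {BinID, SKU}⁺ = {Aisle, BinID, ExpiryDate, PickerID, SKU, Vendor, Weight, ZoneID} covers every attribute.
{BinID, Weight} is a candidate key since {BinID, Weight}⁺ = {Aisle, BinID, ExpiryDate, PickerID, SKU, Vendor, Weight, ZoneID} covers every attribute.
{BinID, ZoneID} is a candidate key since {BinID, ZoneID}⁺ = {Aisle, BinID, ExpiryDate, PickerID, SKU, Vendor, Weight, ZoneID} covers every attribute.
Any other superkey properly contains one of these, so there are no further candidate keys.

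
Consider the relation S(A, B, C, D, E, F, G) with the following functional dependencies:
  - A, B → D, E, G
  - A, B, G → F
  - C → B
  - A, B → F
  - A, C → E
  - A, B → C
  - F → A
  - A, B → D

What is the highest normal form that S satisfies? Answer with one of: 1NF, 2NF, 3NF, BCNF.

3NF

Candidate keys: {A, B}, {A, C}, {B, F}, {C, F}. Prime attributes: {A, B, C, F}.
C → B: {C}⁺ = {B, C}, which is not all of the attributes, so the left side is not a superkey — BCNF is violated.
Its right-hand attributes {B} are all prime, as are those of every other non-superkey FD — the relation is in 3NF.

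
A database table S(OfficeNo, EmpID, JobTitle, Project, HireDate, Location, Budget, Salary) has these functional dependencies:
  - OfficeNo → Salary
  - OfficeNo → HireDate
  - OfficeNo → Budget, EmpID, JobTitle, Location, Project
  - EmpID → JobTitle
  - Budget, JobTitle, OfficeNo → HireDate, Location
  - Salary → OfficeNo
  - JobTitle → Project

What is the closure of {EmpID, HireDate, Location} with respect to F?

{EmpID, HireDate, JobTitle, Location, Project}

Start with {EmpID, HireDate, Location}.
EmpID → JobTitle applies; add {JobTitle} → now {EmpID, HireDate, JobTitle, Location}.
JobTitle → Project applies; add {Project} → now {EmpID, HireDate, JobTitle, Location, Project}.
No further FD applies.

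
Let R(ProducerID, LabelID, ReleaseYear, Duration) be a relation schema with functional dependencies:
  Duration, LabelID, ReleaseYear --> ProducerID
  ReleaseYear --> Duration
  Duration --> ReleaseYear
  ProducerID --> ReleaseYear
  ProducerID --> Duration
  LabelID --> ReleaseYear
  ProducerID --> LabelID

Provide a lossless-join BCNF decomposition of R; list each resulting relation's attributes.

Candidate keys of the original relation: {LabelID}, {ProducerID}.
{Duration, LabelID, ProducerID, ReleaseYear}: {ReleaseYear} determines {Duration, ReleaseYear} here but is not a superkey — split on ReleaseYear --> Duration, giving {Duration, ReleaseYear} and {LabelID, ProducerID, ReleaseYear}.
{Duration, ReleaseYear} is in BCNF.
{LabelID, ProducerID, ReleaseYear} is in BCNF.

{Duration, ReleaseYear}; {LabelID, ProducerID, ReleaseYear}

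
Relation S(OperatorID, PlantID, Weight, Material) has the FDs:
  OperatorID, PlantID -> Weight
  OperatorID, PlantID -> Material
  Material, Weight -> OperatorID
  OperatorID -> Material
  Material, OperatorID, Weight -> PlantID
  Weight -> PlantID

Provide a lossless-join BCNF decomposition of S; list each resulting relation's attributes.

Candidate keys of the original relation: {Material, Weight}, {OperatorID, PlantID}, {OperatorID, Weight}.
{Material, OperatorID, PlantID, Weight}: {OperatorID} determines {Material, OperatorID} here but is not a superkey — split on OperatorID -> Material, giving {Material, OperatorID} and {OperatorID, PlantID, Weight}.
{Material, OperatorID}: every determinant is a superkey — BCNF.
{OperatorID, PlantID, Weight}: {Weight} determines {PlantID, Weight} here but is not a superkey — split on Weight -> PlantID, giving {PlantID, Weight} and {OperatorID, Weight}.
{PlantID, Weight}: every determinant is a superkey — BCNF.
{OperatorID, Weight}: every determinant is a superkey — BCNF.

{Material, OperatorID}; {OperatorID, Weight}; {PlantID, Weight}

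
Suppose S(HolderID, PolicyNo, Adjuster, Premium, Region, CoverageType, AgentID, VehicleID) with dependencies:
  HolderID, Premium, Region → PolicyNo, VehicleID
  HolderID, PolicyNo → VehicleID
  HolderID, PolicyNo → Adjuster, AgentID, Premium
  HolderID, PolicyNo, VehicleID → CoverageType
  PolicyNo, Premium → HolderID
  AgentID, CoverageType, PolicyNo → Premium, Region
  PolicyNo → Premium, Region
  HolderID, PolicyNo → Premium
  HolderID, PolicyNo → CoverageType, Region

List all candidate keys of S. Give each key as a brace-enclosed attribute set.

{PolicyNo}⁺ = {Adjuster, AgentID, CoverageType, HolderID, PolicyNo, Premium, Region, VehicleID}, which is every attribute, so {PolicyNo} is a candidate key.
{HolderID, Premium, Region}⁺ = {Adjuster, AgentID, CoverageType, HolderID, PolicyNo, Premium, Region, VehicleID}, which is every attribute, so {HolderID, Premium, Region} is a candidate key.
These are minimal and exhaustive — every other superkey contains one of them.

{HolderID, Premium, Region}, {PolicyNo}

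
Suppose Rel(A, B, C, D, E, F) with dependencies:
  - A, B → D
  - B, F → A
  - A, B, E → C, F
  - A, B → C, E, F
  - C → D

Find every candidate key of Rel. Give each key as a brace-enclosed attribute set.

No FD produces {B}, so it must be in every candidate key.
{A, B}⁺ = {A, B, C, D, E, F}, which is every attribute, so {A, B} is a candidate key.
{B, F}⁺ = {A, B, C, D, E, F}, which is every attribute, so {B, F} is a candidate key.
Any other superkey properly contains one of these, so there are no further candidate keys.

{A, B}, {B, F}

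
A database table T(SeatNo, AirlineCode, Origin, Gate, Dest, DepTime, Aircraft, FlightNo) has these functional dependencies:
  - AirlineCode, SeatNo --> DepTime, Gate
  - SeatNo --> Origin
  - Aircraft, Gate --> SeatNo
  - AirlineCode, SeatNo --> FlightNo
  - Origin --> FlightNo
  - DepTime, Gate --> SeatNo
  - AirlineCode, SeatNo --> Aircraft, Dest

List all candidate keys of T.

No FD produces {AirlineCode}, so it must be in every candidate key.
Closure of {AirlineCode, SeatNo} is {Aircraft, AirlineCode, DepTime, Dest, FlightNo, Gate, Origin, SeatNo}, the whole schema; {AirlineCode, SeatNo} is a candidate key.
Closure of {Aircraft, AirlineCode, Gate} is {Aircraft, AirlineCode, DepTime, Dest, FlightNo, Gate, Origin, SeatNo}, the whole schema; {Aircraft, AirlineCode, Gate} is a candidate key.
Closure of {AirlineCode, DepTime, Gate} is {Aircraft, AirlineCode, DepTime, Dest, FlightNo, Gate, Origin, SeatNo}, the whole schema; {AirlineCode, DepTime, Gate} is a candidate key.
No proper subset of any of these is a key, and no other minimal superkey exists.

{Aircraft, AirlineCode, Gate}, {AirlineCode, DepTime, Gate}, {AirlineCode, SeatNo}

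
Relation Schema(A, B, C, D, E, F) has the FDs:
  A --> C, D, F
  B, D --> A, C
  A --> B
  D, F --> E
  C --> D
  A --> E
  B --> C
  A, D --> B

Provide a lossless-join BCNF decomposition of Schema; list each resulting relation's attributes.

{A, B, C, F}; {C, D}; {D, E, F}

Candidate keys of the original relation: {A}, {B}.
{A, B, C, D, E, F}: {D, F} determines {D, E, F} here but is not a superkey — split on D, F --> E, giving {D, E, F} and {A, B, C, D, F}.
{D, E, F}: every determinant is a superkey — BCNF.
{A, B, C, D, F}: {C} determines {C, D} here but is not a superkey — split on C --> D, giving {C, D} and {A, B, C, F}.
{C, D}: every determinant is a superkey — BCNF.
{A, B, C, F}: every determinant is a superkey — BCNF.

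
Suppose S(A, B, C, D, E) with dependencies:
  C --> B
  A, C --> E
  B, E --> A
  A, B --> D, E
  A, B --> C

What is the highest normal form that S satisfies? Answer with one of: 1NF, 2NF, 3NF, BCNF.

Candidate keys: {A, B}, {A, C}, {B, E}, {C, E}. Prime attributes: {A, B, C, E}.
C --> B: {C}⁺ = {B, C}, which is not all of the attributes, so the left side is not a superkey — BCNF is violated.
But every attribute on its right side ({B}) is prime, and the same holds for every other non-superkey FD, so 3NF still holds.

3NF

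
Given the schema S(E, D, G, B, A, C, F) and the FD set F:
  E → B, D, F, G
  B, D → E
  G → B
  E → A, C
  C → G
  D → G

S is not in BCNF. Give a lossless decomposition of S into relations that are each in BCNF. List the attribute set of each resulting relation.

{A, C, D, E, F}; {B, G}; {C, G}

Candidate keys of the original relation: {D}, {E}.
Within {A, B, C, D, E, F, G}: {G}⁺ ∩ {A, B, C, D, E, F, G} = {B, G}, not the whole set, so G → B violates BCNF; decompose into {B, G} and {A, C, D, E, F, G}.
{B, G}: every determinant is a superkey — BCNF.
Within {A, C, D, E, F, G}: {C}⁺ ∩ {A, C, D, E, F, G} = {C, G}, not the whole set, so C → G violates BCNF; decompose into {C, G} and {A, C, D, E, F}.
{C, G}: every determinant is a superkey — BCNF.
{A, C, D, E, F}: every determinant is a superkey — BCNF.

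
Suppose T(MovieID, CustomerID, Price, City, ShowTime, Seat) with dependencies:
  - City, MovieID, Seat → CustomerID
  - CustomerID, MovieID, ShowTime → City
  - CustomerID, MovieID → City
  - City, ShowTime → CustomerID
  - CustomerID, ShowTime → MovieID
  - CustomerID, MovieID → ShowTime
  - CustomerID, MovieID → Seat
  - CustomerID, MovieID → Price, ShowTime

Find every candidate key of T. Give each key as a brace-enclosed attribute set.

{City, ShowTime} is a candidate key since {City, ShowTime}⁺ = {City, CustomerID, MovieID, Price, Seat, ShowTime} covers every attribute.
{CustomerID, MovieID} is a candidate key since {CustomerID, MovieID}⁺ = {City, CustomerID, MovieID, Price, Seat, ShowTime} covers every attribute.
{CustomerID, ShowTime} is a candidate key since {CustomerID, ShowTime}⁺ = {City, CustomerID, MovieID, Price, Seat, ShowTime} covers every attribute.
{City, MovieID, Seat} is a candidate key since {City, MovieID, Seat}⁺ = {City, CustomerID, MovieID, Price, Seat, ShowTime} covers every attribute.
Any other superkey properly contains one of these, so there are no further candidate keys.

{City, MovieID, Seat}, {City, ShowTime}, {CustomerID, MovieID}, {CustomerID, ShowTime}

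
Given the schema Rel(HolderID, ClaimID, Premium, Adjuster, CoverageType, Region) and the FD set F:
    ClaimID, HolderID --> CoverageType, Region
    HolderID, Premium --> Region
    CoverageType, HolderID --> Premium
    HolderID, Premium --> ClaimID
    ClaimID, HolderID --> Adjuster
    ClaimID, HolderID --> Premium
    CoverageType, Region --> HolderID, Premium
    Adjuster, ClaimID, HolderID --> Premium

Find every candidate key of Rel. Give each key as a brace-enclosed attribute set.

{ClaimID, HolderID}⁺ = {Adjuster, ClaimID, CoverageType, HolderID, Premium, Region}, which is every attribute, so {ClaimID, HolderID} is a candidate key.
{CoverageType, HolderID}⁺ = {Adjuster, ClaimID, CoverageType, HolderID, Premium, Region}, which is every attribute, so {CoverageType, HolderID} is a candidate key.
{CoverageType, Region}⁺ = {Adjuster, ClaimID, CoverageType, HolderID, Premium, Region}, which is every attribute, so {CoverageType, Region} is a candidate key.
{HolderID, Premium}⁺ = {Adjuster, ClaimID, CoverageType, HolderID, Premium, Region}, which is every attribute, so {HolderID, Premium} is a candidate key.
No proper subset of any of these is a key, and no other minimal superkey exists.

{ClaimID, HolderID}, {CoverageType, HolderID}, {CoverageType, Region}, {HolderID, Premium}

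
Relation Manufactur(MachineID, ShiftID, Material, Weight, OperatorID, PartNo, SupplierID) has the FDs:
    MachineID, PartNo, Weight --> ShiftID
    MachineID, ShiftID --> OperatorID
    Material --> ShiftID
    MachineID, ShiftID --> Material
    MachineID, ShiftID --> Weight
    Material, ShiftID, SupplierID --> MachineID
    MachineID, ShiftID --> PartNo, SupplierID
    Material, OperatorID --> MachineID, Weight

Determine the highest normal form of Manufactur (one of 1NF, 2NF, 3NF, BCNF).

Candidate keys: {MachineID, Material}, {MachineID, PartNo, Weight}, {MachineID, ShiftID}, {Material, OperatorID}, {Material, SupplierID}. Prime attributes: {MachineID, Material, OperatorID, PartNo, ShiftID, SupplierID, Weight}.
For Material --> ShiftID we have {Material}⁺ = {Material, ShiftID}; {Material} is not a superkey, so BCNF fails.
Since {ShiftID} ⊆ prime attributes and every other non-superkey FD also has a prime right side, the schema is in 3NF.

3NF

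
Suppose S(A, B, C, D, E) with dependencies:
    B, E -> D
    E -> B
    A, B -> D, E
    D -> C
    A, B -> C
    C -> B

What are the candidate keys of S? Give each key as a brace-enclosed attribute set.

{A, B}, {A, C}, {A, D}, {A, E}

No FD produces {A}, so it must be in every candidate key.
Closure of {A, B} is {A, B, C, D, E}, the whole schema; {A, B} is a candidate key.
Closure of {A, C} is {A, B, C, D, E}, the whole schema; {A, C} is a candidate key.
Closure of {A, D} is {A, B, C, D, E}, the whole schema; {A, D} is a candidate key.
Closure of {A, E} is {A, B, C, D, E}, the whole schema; {A, E} is a candidate key.
Any other superkey properly contains one of these, so there are no further candidate keys.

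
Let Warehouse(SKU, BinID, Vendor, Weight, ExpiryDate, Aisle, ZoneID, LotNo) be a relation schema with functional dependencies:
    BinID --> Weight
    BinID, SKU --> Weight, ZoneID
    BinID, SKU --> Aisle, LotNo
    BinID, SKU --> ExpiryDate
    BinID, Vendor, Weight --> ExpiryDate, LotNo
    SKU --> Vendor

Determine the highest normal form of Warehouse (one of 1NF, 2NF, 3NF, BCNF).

Candidate key: {BinID, SKU}. Prime attributes: {BinID, SKU}.
BinID --> Weight breaks BCNF: {BinID}⁺ = {BinID, Weight}, so {BinID} is not a superkey.
Because {Weight} is non-prime and the left side of BinID --> Weight is not a superkey, the relation is not in 3NF.
{BinID} is a proper subset of the key {BinID, SKU}, and {BinID}⁺ contains the non-prime attribute {Weight} — a partial dependency, so 2NF is violated.

1NF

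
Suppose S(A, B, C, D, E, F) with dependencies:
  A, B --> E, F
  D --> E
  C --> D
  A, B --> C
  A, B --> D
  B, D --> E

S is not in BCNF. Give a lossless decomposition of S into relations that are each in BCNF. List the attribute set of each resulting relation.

{A, B, C, F}; {C, D}; {D, E}

Candidate key of the original relation: {A, B}.
Within {A, B, C, D, E, F}: {D}⁺ ∩ {A, B, C, D, E, F} = {D, E}, not the whole set, so D --> E violates BCNF; decompose into {D, E} and {A, B, C, D, F}.
{D, E} is in BCNF.
Within {A, B, C, D, F}: {C}⁺ ∩ {A, B, C, D, F} = {C, D}, not the whole set, so C --> D violates BCNF; decompose into {C, D} and {A, B, C, F}.
{C, D} is in BCNF.
{A, B, C, F} is in BCNF.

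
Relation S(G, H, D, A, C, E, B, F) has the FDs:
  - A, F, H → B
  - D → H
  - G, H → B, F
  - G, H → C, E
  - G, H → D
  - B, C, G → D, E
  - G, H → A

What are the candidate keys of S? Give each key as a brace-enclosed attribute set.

{B, C, G}, {D, G}, {G, H}

No FD produces {G}, so it must be in every candidate key.
{D, G}⁺ = {A, B, C, D, E, F, G, H}, which is every attribute, so {D, G} is a candidate key.
{G, H}⁺ = {A, B, C, D, E, F, G, H}, which is every attribute, so {G, H} is a candidate key.
{B, C, G}⁺ = {A, B, C, D, E, F, G, H}, which is every attribute, so {B, C, G} is a candidate key.
These are minimal and exhaustive — every other superkey contains one of them.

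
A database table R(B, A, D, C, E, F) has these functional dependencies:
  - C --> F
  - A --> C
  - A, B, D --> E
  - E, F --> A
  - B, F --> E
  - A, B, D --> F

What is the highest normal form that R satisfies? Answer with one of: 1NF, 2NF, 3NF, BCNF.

1NF

Candidate keys: {A, B, D}, {B, C, D}, {B, D, F}. Prime attributes: {A, B, C, D, F}.
C --> F: {C}⁺ = {C, F}, which is not all of the attributes, so the left side is not a superkey — BCNF is violated.
Because {E} is non-prime and the left side of B, F --> E is not a superkey, the relation is not in 3NF.
{A, B} is a proper subset of the key {A, B, D}, and {A, B}⁺ contains the non-prime attribute {E} — a partial dependency, so 2NF is violated.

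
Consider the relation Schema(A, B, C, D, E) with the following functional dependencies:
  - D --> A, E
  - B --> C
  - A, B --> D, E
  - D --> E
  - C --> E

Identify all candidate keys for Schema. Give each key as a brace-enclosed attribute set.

{A, B}, {B, D}

Attributes never on any right-hand side: {B} — every candidate key must contain it.
{A, B}⁺ = {A, B, C, D, E} — all of the relation — so {A, B} is a candidate key.
{B, D}⁺ = {A, B, C, D, E} — all of the relation — so {B, D} is a candidate key.
Any other superkey properly contains one of these, so there are no further candidate keys.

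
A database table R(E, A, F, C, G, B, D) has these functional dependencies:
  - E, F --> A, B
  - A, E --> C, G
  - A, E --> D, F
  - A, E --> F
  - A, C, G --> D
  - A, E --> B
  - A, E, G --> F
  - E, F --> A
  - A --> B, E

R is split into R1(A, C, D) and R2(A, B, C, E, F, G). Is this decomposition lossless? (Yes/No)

The shared attributes are {A, C} and {A, C}⁺ = {A, B, C, D, E, F, G}.
This includes all of R1, so the common attributes are a superkey of R1 — the join is lossless.

Yes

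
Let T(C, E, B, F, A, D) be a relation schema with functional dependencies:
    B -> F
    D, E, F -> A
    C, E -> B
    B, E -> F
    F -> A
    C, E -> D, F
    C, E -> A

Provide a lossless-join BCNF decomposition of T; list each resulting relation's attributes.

Candidate key of the original relation: {C, E}.
Within {A, B, C, D, E, F}: {B}⁺ ∩ {A, B, C, D, E, F} = {A, B, F}, not the whole set, so B -> A, F violates BCNF; decompose into {A, B, F} and {B, C, D, E}.
Within {A, B, F}: {F}⁺ ∩ {A, B, F} = {A, F}, not the whole set, so F -> A violates BCNF; decompose into {A, F} and {B, F}.
{A, F} is in BCNF.
{B, F} is in BCNF.
{B, C, D, E} is in BCNF.

{A, F}; {B, C, D, E}; {B, F}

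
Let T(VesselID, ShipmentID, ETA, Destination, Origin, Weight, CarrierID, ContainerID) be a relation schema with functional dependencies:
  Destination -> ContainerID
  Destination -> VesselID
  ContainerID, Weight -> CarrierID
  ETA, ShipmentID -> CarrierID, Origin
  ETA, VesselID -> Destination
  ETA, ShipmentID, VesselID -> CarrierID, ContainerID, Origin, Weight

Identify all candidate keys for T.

Attributes never on any right-hand side: {ETA, ShipmentID} — every candidate key must contain all of them.
{Destination, ETA, ShipmentID}⁺ = {CarrierID, ContainerID, Destination, ETA, Origin, ShipmentID, VesselID, Weight} — all of the relation — so {Destination, ETA, ShipmentID} is a candidate key.
{ETA, ShipmentID, VesselID}⁺ = {CarrierID, ContainerID, Destination, ETA, Origin, ShipmentID, VesselID, Weight} — all of the relation — so {ETA, ShipmentID, VesselID} is a candidate key.
Any other superkey properly contains one of these, so there are no further candidate keys.

{Destination, ETA, ShipmentID}, {ETA, ShipmentID, VesselID}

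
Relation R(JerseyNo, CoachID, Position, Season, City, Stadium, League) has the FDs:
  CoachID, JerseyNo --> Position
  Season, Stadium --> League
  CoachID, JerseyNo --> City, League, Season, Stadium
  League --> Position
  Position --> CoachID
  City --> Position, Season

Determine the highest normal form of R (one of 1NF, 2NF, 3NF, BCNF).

3NF

Candidate keys: {City, JerseyNo}, {CoachID, JerseyNo}, {JerseyNo, League}, {JerseyNo, Position}, {JerseyNo, Season, Stadium}. Prime attributes: {City, CoachID, JerseyNo, League, Position, Season, Stadium}.
Season, Stadium --> League breaks BCNF: {Season, Stadium}⁺ = {CoachID, League, Position, Season, Stadium}, so {Season, Stadium} is not a superkey.
Since {League} ⊆ prime attributes and every other non-superkey FD also has a prime right side, the schema is in 3NF.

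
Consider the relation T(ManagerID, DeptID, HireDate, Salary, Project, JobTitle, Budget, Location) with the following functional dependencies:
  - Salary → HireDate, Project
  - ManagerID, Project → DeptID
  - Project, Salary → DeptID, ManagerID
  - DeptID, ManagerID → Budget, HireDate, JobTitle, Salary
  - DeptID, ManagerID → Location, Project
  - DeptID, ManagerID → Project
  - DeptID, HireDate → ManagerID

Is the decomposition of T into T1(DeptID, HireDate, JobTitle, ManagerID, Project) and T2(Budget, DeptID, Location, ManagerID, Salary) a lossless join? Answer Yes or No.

The shared attributes are {DeptID, ManagerID} and {DeptID, ManagerID}⁺ = {Budget, DeptID, HireDate, JobTitle, Location, ManagerID, Project, Salary}.
T1 is contained in that closure, so T1 ∩ T2 → T1 holds and the join is lossless.

Yes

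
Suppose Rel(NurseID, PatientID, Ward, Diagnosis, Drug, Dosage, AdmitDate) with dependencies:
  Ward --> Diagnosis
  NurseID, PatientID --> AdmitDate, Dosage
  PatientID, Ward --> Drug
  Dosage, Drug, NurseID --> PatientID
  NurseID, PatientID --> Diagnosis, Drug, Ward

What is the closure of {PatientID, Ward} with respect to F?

{Diagnosis, Drug, PatientID, Ward}

Start with {PatientID, Ward}.
Ward --> Diagnosis applies; add {Diagnosis} → now {Diagnosis, PatientID, Ward}.
PatientID, Ward --> Drug applies; add {Drug} → now {Diagnosis, Drug, PatientID, Ward}.
No further FD applies.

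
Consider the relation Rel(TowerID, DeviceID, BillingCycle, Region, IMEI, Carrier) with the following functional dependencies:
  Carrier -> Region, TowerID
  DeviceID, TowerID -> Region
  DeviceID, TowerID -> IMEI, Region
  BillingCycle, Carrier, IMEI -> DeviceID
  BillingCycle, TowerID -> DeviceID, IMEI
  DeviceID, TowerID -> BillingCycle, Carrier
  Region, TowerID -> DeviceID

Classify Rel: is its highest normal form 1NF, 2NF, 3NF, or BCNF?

Candidate keys: {BillingCycle, TowerID}, {Carrier}, {DeviceID, TowerID}, {Region, TowerID}. Prime attributes: {BillingCycle, Carrier, DeviceID, Region, TowerID}.
Each dependency's left side is a superkey — BCNF holds.

BCNF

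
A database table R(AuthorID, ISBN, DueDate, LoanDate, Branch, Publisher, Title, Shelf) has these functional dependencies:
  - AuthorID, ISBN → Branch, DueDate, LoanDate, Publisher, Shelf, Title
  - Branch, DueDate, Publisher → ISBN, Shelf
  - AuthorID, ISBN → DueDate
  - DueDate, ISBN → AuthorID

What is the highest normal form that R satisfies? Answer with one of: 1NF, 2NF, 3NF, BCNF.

Candidate keys: {AuthorID, ISBN}, {Branch, DueDate, Publisher}, {DueDate, ISBN}. Prime attributes: {AuthorID, Branch, DueDate, ISBN, Publisher}.
Every FD has a superkey on the left, so the relation is in BCNF.

BCNF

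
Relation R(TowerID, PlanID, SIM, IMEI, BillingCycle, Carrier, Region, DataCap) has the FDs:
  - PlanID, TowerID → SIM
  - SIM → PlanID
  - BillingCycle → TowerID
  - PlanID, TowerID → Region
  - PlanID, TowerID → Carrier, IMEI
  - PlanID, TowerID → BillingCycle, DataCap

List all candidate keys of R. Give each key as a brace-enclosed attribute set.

{BillingCycle, PlanID}, {BillingCycle, SIM}, {PlanID, TowerID}, {SIM, TowerID}

{BillingCycle, PlanID} is a candidate key since {BillingCycle, PlanID}⁺ = {BillingCycle, Carrier, DataCap, IMEI, PlanID, Region, SIM, TowerID} covers every attribute.
{BillingCycle, SIM} is a candidate key since {BillingCycle, SIM}⁺ = {BillingCycle, Carrier, DataCap, IMEI, PlanID, Region, SIM, TowerID} covers every attribute.
{PlanID, TowerID} is a candidate key since {PlanID, TowerID}⁺ = {BillingCycle, Carrier, DataCap, IMEI, PlanID, Region, SIM, TowerID} covers every attribute.
{SIM, TowerID} is a candidate key since {SIM, TowerID}⁺ = {BillingCycle, Carrier, DataCap, IMEI, PlanID, Region, SIM, TowerID} covers every attribute.
These are minimal and exhaustive — every other superkey contains one of them.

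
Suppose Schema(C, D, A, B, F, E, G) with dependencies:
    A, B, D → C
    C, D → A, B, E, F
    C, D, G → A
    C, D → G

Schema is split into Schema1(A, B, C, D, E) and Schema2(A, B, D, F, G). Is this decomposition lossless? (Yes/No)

Yes

The shared attributes are {A, B, D} and {A, B, D}⁺ = {A, B, C, D, E, F, G}.
Schema1 is contained in that closure, so Schema1 ∩ Schema2 → Schema1 holds and the join is lossless.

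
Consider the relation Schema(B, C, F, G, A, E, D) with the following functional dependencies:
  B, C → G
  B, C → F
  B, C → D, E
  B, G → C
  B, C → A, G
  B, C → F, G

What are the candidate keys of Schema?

Attributes never on any right-hand side: {B} — every candidate key must contain it.
{B, C} is a candidate key since {B, C}⁺ = {A, B, C, D, E, F, G} covers every attribute.
{B, G} is a candidate key since {B, G}⁺ = {A, B, C, D, E, F, G} covers every attribute.
These are minimal and exhaustive — every other superkey contains one of them.

{B, C}, {B, G}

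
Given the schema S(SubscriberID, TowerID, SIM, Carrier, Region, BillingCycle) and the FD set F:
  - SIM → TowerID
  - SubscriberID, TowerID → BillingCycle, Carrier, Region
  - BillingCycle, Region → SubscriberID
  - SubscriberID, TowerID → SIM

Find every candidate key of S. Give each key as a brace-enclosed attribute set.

Closure of {SIM, SubscriberID} is {BillingCycle, Carrier, Region, SIM, SubscriberID, TowerID}, the whole schema; {SIM, SubscriberID} is a candidate key.
Closure of {SubscriberID, TowerID} is {BillingCycle, Carrier, Region, SIM, SubscriberID, TowerID}, the whole schema; {SubscriberID, TowerID} is a candidate key.
Closure of {BillingCycle, Region, SIM} is {BillingCycle, Carrier, Region, SIM, SubscriberID, TowerID}, the whole schema; {BillingCycle, Region, SIM} is a candidate key.
Closure of {BillingCycle, Region, TowerID} is {BillingCycle, Carrier, Region, SIM, SubscriberID, TowerID}, the whole schema; {BillingCycle, Region, TowerID} is a candidate key.
No proper subset of any of these is a key, and no other minimal superkey exists.

{BillingCycle, Region, SIM}, {BillingCycle, Region, TowerID}, {SIM, SubscriberID}, {SubscriberID, TowerID}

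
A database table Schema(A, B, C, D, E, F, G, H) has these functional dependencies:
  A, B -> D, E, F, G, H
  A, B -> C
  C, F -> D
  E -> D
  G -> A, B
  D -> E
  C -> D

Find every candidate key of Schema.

{G}⁺ = {A, B, C, D, E, F, G, H}, which is every attribute, so {G} is a candidate key.
{A, B}⁺ = {A, B, C, D, E, F, G, H}, which is every attribute, so {A, B} is a candidate key.
These are minimal and exhaustive — every other superkey contains one of them.

{A, B}, {G}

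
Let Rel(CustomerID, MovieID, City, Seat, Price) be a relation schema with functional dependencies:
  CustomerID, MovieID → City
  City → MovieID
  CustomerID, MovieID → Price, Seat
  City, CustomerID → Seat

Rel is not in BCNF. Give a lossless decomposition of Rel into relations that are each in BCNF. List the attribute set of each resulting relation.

Candidate keys of the original relation: {City, CustomerID}, {CustomerID, MovieID}.
{City, CustomerID, MovieID, Price, Seat}: {City} determines {City, MovieID} here but is not a superkey — split on City → MovieID, giving {City, MovieID} and {City, CustomerID, Price, Seat}.
{City, MovieID} has no BCNF violation.
{City, CustomerID, Price, Seat} has no BCNF violation.

{City, CustomerID, Price, Seat}; {City, MovieID}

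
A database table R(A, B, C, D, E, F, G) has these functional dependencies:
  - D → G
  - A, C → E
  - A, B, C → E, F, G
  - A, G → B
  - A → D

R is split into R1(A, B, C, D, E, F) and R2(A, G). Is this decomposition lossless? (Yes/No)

The shared attributes are {A} and {A}⁺ = {A, B, D, G}.
This includes all of R2, so the common attributes are a superkey of R2 — the join is lossless.

Yes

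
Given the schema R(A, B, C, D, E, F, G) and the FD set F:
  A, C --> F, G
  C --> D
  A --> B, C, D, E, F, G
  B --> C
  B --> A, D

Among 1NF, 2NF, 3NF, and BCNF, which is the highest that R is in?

Candidate keys: {A}, {B}. Prime attributes: {A, B}.
C --> D: {C}⁺ = {C, D}, which is not all of the attributes, so the left side is not a superkey — BCNF is violated.
C --> D determines the non-prime attribute {D} from a non-superkey — 3NF is violated.
All keys have size 1, which rules out partial dependencies — 2NF is satisfied.

2NF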